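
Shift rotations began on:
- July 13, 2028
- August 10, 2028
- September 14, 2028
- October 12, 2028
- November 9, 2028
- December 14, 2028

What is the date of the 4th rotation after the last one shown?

These are Thursdays at 28- or 35-day spacing (28, 35, 28, 28, 35).
The pattern: 2nd Thursday of the month.
January 2029 — 2nd Thursday is January 11, 2029.
February 2029 — 2nd Thursday is February 8, 2029.
March 2029 — 2nd Thursday is March 8, 2029.
2nd Thursday of April 2029: April 12, 2029.

April 12, 2029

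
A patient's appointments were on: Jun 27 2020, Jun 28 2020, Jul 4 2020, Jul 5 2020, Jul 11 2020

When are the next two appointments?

The gap pattern 1, 6, 1, 6 repeats every 2 events.
These are the Saturdays and Sundays of each week.
Next Sunday: Jul 12 2020.
The following Saturday is Jul 18 2020.

Jul 12 2020, Jul 18 2020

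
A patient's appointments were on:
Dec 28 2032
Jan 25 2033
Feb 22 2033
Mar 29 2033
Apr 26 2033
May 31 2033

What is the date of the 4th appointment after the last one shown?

Sep 27 2033

Every date is a Tuesday; gaps 28, 28, 35, 28, 35 days.
Each is the last Tuesday of its month (at least one falls on the 29th or later, ruling out '4th Tuesday').
June 2033 ends with Tuesday Jun 28 2033.
July 2033 ends with Tuesday Jul 26 2033.
Last Tuesday of August 2033: Aug 30 2033.
Last Tuesday of September 2033: Sep 27 2033.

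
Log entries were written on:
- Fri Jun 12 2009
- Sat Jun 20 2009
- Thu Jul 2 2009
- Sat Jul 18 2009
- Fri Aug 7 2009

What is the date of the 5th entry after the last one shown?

The spacing grows by 4 each time: 8, 12, 16, 20 days.
Next gap: 24 days. Fri Aug 7 2009 + 24 days = Mon Aug 31 2009.
Next gap: 28 days. Mon Aug 31 2009 + 28 days = Mon Sep 28 2009.
Next gap: 32 days. Mon Sep 28 2009 + 32 days = Fri Oct 30 2009.
Next gap: 36 days. Fri Oct 30 2009 + 36 days = Sat Dec 5 2009.
Next gap: 40 days. Sat Dec 5 2009 + 40 days = Thu Jan 14 2010.

Thu Jan 14 2010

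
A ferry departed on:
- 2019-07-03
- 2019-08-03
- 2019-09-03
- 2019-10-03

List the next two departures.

2019-11-03, 2019-12-03

The day-of-month is always 3 (31, 31, 30 days between events).
So this recurs on the 3rd of each month.
Next: November 2019 → 2019-11-03.
December 2019: 2019-12-03.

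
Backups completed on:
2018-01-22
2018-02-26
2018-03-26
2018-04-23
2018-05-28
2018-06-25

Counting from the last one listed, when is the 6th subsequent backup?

All dates are Mondays, 35, 28, 28, 35, 28 days apart.
Specifically, the 4th Monday of each month.
4th Monday of July 2018: 2018-07-23.
4th Monday of August 2018: 2018-08-27.
September 2018 — 4th Monday is 2018-09-24.
October 2018 — 4th Monday is 2018-10-22.
November 2018 — 4th Monday is 2018-11-26.
December 2018 — 4th Monday is 2018-12-24.

2018-12-24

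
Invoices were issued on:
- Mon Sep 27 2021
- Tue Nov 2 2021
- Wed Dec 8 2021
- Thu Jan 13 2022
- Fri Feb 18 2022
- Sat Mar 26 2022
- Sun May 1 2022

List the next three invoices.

Every event comes 36 days after the last (36, 36, 36, 36, 36, 36).
Sun May 1 2022 + 36 days = Mon Jun 6 2022.
Mon Jun 6 2022 + 36 days = Tue Jul 12 2022.
Tue Jul 12 2022 + 36 days = Wed Aug 17 2022.

Mon Jun 6 2022, Tue Jul 12 2022, Wed Aug 17 2022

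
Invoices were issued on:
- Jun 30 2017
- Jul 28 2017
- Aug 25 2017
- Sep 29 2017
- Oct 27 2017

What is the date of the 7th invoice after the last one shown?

May 25 2018

All Fridays; the gaps (28, 28, 35, 28) vary with month length.
This is the last Friday of each month.
Last Friday of November 2017: Nov 24 2017.
December 2017 ends with Friday Dec 29 2017.
January 2018 ends with Friday Jan 26 2018.
February 2018 ends with Friday Feb 23 2018.
Last Friday of March 2018: Mar 30 2018.
April 2018 ends with Friday Apr 27 2018.
Last Friday of May 2018: May 25 2018.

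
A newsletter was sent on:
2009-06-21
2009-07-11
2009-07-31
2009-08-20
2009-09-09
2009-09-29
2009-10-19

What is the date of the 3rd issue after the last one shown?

2009-12-18

Gaps between consecutive events: 20, 20, 20, 20, 20, 20 days — a constant 20-day interval.
2009-10-19 + 20 days = 2009-11-08.
2009-11-08 + 20 days = 2009-11-28.
2009-11-28 + 20 days = 2009-12-18.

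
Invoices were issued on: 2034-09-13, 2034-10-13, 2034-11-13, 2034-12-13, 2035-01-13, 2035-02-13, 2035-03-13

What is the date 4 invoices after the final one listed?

2035-07-13

Each date is the 13th; the gaps (30, 31, 30, 31, 31, 28) track the month lengths.
The rule is the 13th of each month.
Next: April 2035 → 2035-04-13.
May 2035: 2035-05-13.
Next: June 2035 → 2035-06-13.
Next: July 2035 → 2035-07-13.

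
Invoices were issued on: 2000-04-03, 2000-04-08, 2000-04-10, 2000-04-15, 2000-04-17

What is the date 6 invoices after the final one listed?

Every event lands on a Monday or Saturday (gaps cycle 5, 2, 5, 2).
So the schedule is: every Monday and Saturday.
Next Saturday: 2000-04-22.
The following Monday is 2000-04-24.
Next Saturday: 2000-04-29.
The following Monday is 2000-05-01.
The following Saturday is 2000-05-06.
Next Monday: 2000-05-08.

2000-05-08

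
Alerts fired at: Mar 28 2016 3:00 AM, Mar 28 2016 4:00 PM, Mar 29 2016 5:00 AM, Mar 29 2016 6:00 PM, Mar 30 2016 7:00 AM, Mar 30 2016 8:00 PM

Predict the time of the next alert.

Gaps: 13, 13, 13, 13, 13 hours — each event is 13 hours after the previous one.
Mar 30 2016 8:00 PM + 13 h = Mar 31 2016 9:00 AM.

Mar 31 2016 9:00 AM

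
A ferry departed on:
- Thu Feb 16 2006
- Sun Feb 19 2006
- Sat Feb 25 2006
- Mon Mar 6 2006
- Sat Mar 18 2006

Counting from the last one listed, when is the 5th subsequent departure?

Intervals are 3, 6, 9, 12 days — an arithmetic progression with common difference 3.
Next gap: 15 days. Sat Mar 18 2006 + 15 days = Sun Apr 2 2006.
Next gap: 18 days. Sun Apr 2 2006 + 18 days = Thu Apr 20 2006.
Next gap: 21 days. Thu Apr 20 2006 + 21 days = Thu May 11 2006.
Next gap: 24 days. Thu May 11 2006 + 24 days = Sun Jun 4 2006.
Next gap: 27 days. Sun Jun 4 2006 + 27 days = Sat Jul 1 2006.

Sat Jul 1 2006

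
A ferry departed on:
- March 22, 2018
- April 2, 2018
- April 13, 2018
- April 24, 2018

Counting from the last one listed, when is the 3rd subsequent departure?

The spacing is 11, 11, 11 days — always 11 days.
April 24, 2018 + 11 days = May 5, 2018.
May 5, 2018 + 11 days = May 16, 2018.
May 16, 2018 + 11 days = May 27, 2018.

May 27, 2018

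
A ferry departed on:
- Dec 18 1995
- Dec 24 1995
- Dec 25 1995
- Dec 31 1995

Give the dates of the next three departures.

Jan 1 1996, Jan 7 1996, Jan 8 1996

The gap pattern 6, 1, 6 repeats every 2 events.
These are the Mondays and Sundays of each week.
The following Monday is Jan 1 1996.
Next Sunday: Jan 7 1996.
The following Monday is Jan 8 1996.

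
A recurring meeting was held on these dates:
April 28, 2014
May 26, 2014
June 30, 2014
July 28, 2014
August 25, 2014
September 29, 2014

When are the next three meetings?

October 27, 2014; November 24, 2014; December 29, 2014

These are Mondays with 28, 35, 28, 28, 35-day gaps.
Each is the final Monday of its month — June 30, 2014 is past the 28th, so '4th Monday' doesn't fit.
October 2014 ends with Monday October 27, 2014.
Last Monday of November 2014: November 24, 2014.
December 2014 ends with Monday December 29, 2014.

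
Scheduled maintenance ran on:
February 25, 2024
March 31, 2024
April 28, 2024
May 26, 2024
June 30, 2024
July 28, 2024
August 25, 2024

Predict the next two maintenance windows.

All Sundays; the gaps (35, 28, 28, 35, 28, 28) vary with month length.
This is the last Sunday of each month.
September 2024 ends with Sunday September 29, 2024.
October 2024 ends with Sunday October 27, 2024.

September 29, 2024; October 27, 2024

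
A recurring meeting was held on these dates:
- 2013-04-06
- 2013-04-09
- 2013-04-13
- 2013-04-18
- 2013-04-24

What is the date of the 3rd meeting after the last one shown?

Gaps: 3, 4, 5, 6 days — each gap is 1 larger than the previous one.
Next gap: 7 days. 2013-04-24 + 7 days = 2013-05-01.
Next gap: 8 days. 2013-05-01 + 8 days = 2013-05-09.
Next gap: 9 days. 2013-05-09 + 9 days = 2013-05-18.

2013-05-18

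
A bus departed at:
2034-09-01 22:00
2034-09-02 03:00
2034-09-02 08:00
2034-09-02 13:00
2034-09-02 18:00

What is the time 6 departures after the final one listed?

2034-09-04 00:00

Gaps: 5, 5, 5, 5 hours — each event is 5 hours after the previous one.
2034-09-02 18:00 + 5 h = 2034-09-02 23:00.
2034-09-02 23:00 + 5 h = 2034-09-03 04:00.
2034-09-03 04:00 + 5 h = 2034-09-03 09:00.
2034-09-03 09:00 + 5 h = 2034-09-03 14:00.
2034-09-03 14:00 + 5 h = 2034-09-03 19:00.
2034-09-03 19:00 + 5 h = 2034-09-04 00:00.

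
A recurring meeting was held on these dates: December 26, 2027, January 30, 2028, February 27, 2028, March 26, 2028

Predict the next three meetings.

April 30, 2028; May 28, 2028; June 25, 2028

All Sundays; the gaps (35, 28, 28) vary with month length.
This is the last Sunday of each month.
Last Sunday of April 2028: April 30, 2028.
May 2028 ends with Sunday May 28, 2028.
June 2028 ends with Sunday June 25, 2028.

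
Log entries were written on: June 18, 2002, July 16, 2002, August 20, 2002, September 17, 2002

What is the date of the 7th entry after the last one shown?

April 15, 2003

These are Tuesdays at 28- or 35-day spacing (28, 35, 28).
The pattern: 3rd Tuesday of the month.
October 2002 — 3rd Tuesday is October 15, 2002.
3rd Tuesday of November 2002: November 19, 2002.
3rd Tuesday of December 2002: December 17, 2002.
3rd Tuesday of January 2003: January 21, 2003.
February 2003 — 3rd Tuesday is February 18, 2003.
March 2003 — 3rd Tuesday is March 18, 2003.
April 2003 — 3rd Tuesday is April 15, 2003.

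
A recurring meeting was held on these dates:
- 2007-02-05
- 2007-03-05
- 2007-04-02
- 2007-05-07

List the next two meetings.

All dates are Mondays, 28, 28, 35 days apart.
Specifically, the 1st Monday of each month.
1st Monday of June 2007: 2007-06-04.
1st Monday of July 2007: 2007-07-02.

2007-06-04, 2007-07-02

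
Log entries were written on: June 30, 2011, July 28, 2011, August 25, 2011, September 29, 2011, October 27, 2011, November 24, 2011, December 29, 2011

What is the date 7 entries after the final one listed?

All Thursdays; the gaps (28, 28, 35, 28, 28, 35) vary with month length.
This is the last Thursday of each month.
January 2012 ends with Thursday January 26, 2012.
February 2012 ends with Thursday February 23, 2012.
Last Thursday of March 2012: March 29, 2012.
Last Thursday of April 2012: April 26, 2012.
May 2012 ends with Thursday May 31, 2012.
June 2012 ends with Thursday June 28, 2012.
July 2012 ends with Thursday July 26, 2012.

July 26, 2012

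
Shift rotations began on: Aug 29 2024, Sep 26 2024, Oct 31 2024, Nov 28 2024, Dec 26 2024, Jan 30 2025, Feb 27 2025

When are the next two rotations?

Every date is a Thursday; gaps 28, 35, 28, 28, 35, 28 days.
Each is the last Thursday of its month (at least one falls on the 29th or later, ruling out '4th Thursday').
Last Thursday of March 2025: Mar 27 2025.
Last Thursday of April 2025: Apr 24 2025.

Mar 27 2025, Apr 24 2025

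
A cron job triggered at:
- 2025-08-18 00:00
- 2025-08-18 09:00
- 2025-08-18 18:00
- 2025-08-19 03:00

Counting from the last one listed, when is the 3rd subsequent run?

2025-08-20 06:00

Gaps: 9, 9, 9 hours — each event is 9 hours after the previous one.
2025-08-19 03:00 + 9 h = 2025-08-19 12:00.
2025-08-19 12:00 + 9 h = 2025-08-19 21:00.
2025-08-19 21:00 + 9 h = 2025-08-20 06:00.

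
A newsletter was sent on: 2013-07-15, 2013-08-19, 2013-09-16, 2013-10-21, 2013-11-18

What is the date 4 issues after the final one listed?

Gaps: 35, 28, 35, 28 days — a mix of 28 and 35. Every date is a Monday.
Each is the 3rd Monday of its month.
December 2013 — 3rd Monday is 2013-12-16.
3rd Monday of January 2014: 2014-01-20.
3rd Monday of February 2014: 2014-02-17.
March 2014 — 3rd Monday is 2014-03-17.

2014-03-17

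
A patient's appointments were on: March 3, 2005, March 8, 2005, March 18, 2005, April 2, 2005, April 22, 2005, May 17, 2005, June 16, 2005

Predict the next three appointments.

July 21, 2005; August 30, 2005; October 14, 2005

Intervals are 5, 10, 15, 20, 25, 30 days — an arithmetic progression with common difference 5.
Next gap: 35 days. June 16, 2005 + 35 days = July 21, 2005.
Next gap: 40 days. July 21, 2005 + 40 days = August 30, 2005.
Next gap: 45 days. August 30, 2005 + 45 days = October 14, 2005.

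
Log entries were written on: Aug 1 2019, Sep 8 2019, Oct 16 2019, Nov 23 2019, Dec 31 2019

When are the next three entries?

Gaps between consecutive events: 38, 38, 38, 38 days — a constant 38-day interval.
Dec 31 2019 + 38 days = Feb 7 2020.
Feb 7 2020 + 38 days = Mar 16 2020.
Mar 16 2020 + 38 days = Apr 23 2020.

Feb 7 2020, Mar 16 2020, Apr 23 2020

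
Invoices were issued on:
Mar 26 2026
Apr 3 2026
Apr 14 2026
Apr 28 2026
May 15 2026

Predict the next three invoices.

The spacing grows by 3 each time: 8, 11, 14, 17 days.
Next gap: 20 days. May 15 2026 + 20 days = Jun 4 2026.
Next gap: 23 days. Jun 4 2026 + 23 days = Jun 27 2026.
Next gap: 26 days. Jun 27 2026 + 26 days = Jul 23 2026.

Jun 4 2026, Jun 27 2026, Jul 23 2026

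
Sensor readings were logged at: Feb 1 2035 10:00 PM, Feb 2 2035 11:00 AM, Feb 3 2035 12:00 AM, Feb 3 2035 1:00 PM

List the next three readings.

Feb 4 2035 2:00 AM, Feb 4 2035 3:00 PM, Feb 5 2035 4:00 AM

Gaps: 13, 13, 13 hours — each event is 13 hours after the previous one.
Feb 3 2035 1:00 PM + 13 h = Feb 4 2035 2:00 AM.
Feb 4 2035 2:00 AM + 13 h = Feb 4 2035 3:00 PM.
Feb 4 2035 3:00 PM + 13 h = Feb 5 2035 4:00 AM.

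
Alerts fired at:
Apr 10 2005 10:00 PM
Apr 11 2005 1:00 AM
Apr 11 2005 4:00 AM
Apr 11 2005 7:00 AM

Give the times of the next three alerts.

Apr 11 2005 10:00 AM, Apr 11 2005 1:00 PM, Apr 11 2005 4:00 PM

Spacing: 3, 3, 3 h — constant 3 h.
Apr 11 2005 7:00 AM + 3 h = Apr 11 2005 10:00 AM.
Apr 11 2005 10:00 AM + 3 h = Apr 11 2005 1:00 PM.
Apr 11 2005 1:00 PM + 3 h = Apr 11 2005 4:00 PM.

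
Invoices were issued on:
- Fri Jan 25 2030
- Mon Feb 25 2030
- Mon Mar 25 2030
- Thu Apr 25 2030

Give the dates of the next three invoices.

Sat May 25 2030, Tue Jun 25 2030, Thu Jul 25 2030

The day-of-month is always 25 (31, 28, 31 days between events).
So this recurs on the 25th of each month.
May 2030: Sat May 25 2030.
June 2030: Tue Jun 25 2030.
Next: July 2030 → Thu Jul 25 2030.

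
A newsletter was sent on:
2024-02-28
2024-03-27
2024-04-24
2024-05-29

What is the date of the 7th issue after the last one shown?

2024-12-25

All Wednesdays; the gaps (28, 28, 35) vary with month length.
This is the last Wednesday of each month.
June 2024 ends with Wednesday 2024-06-26.
July 2024 ends with Wednesday 2024-07-31.
August 2024 ends with Wednesday 2024-08-28.
Last Wednesday of September 2024: 2024-09-25.
Last Wednesday of October 2024: 2024-10-30.
November 2024 ends with Wednesday 2024-11-27.
Last Wednesday of December 2024: 2024-12-25.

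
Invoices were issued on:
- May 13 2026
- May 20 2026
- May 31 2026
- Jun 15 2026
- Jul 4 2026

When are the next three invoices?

The spacing grows by 4 each time: 7, 11, 15, 19 days.
Next gap: 23 days. Jul 4 2026 + 23 days = Jul 27 2026.
Next gap: 27 days. Jul 27 2026 + 27 days = Aug 23 2026.
Next gap: 31 days. Aug 23 2026 + 31 days = Sep 23 2026.

Jul 27 2026, Aug 23 2026, Sep 23 2026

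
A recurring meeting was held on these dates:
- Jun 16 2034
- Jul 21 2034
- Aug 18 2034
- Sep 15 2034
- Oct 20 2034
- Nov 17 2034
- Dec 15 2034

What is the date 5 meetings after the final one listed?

May 18 2035

These are Fridays at 28- or 35-day spacing (35, 28, 28, 35, 28, 28).
The pattern: 3rd Friday of the month.
January 2035 — 3rd Friday is Jan 19 2035.
3rd Friday of February 2035: Feb 16 2035.
3rd Friday of March 2035: Mar 16 2035.
3rd Friday of April 2035: Apr 20 2035.
May 2035 — 3rd Friday is May 18 2035.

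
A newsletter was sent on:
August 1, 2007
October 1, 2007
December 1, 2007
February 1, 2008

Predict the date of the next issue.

The day-of-month is always 1 (61, 61, 62 days between events).
So this recurs on the 1st of every 2 months.
Next: April 2008 → April 1, 2008.

April 1, 2008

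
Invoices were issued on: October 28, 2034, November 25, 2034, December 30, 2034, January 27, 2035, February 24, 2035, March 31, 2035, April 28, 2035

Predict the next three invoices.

Every date is a Saturday; gaps 28, 35, 28, 28, 35, 28 days.
Each is the last Saturday of its month (at least one falls on the 29th or later, ruling out '4th Saturday').
May 2035 ends with Saturday May 26, 2035.
June 2035 ends with Saturday June 30, 2035.
Last Saturday of July 2035: July 28, 2035.

May 26, 2035; June 30, 2035; July 28, 2035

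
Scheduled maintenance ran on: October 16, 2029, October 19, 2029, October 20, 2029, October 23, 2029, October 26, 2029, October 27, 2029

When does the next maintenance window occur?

Every event lands on a Tuesday or Friday or Saturday (gaps cycle 3, 1, 3, 3, 1).
So the schedule is: every Tuesday, Friday and Saturday.
Next Tuesday: October 30, 2029.

October 30, 2029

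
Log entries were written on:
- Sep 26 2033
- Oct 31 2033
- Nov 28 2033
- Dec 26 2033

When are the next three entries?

Every date is a Monday; gaps 35, 28, 28 days.
Each is the last Monday of its month (at least one falls on the 29th or later, ruling out '4th Monday').
January 2034 ends with Monday Jan 30 2034.
Last Monday of February 2034: Feb 27 2034.
March 2034 ends with Monday Mar 27 2034.

Jan 30 2034, Feb 27 2034, Mar 27 2034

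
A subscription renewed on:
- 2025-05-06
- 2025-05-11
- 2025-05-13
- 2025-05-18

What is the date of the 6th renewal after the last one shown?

2025-06-08

Gaps: 5, 2, 5 days — not constant, but cyclic with period 2.
The events fall on every Tuesday and Sunday.
Next Tuesday: 2025-05-20.
The following Sunday is 2025-05-25.
The following Tuesday is 2025-05-27.
The following Sunday is 2025-06-01.
Next Tuesday: 2025-06-03.
Next Sunday: 2025-06-08.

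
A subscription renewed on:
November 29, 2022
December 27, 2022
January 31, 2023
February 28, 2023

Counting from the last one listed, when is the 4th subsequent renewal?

June 27, 2023

These are Tuesdays with 28, 35, 28-day gaps.
Each is the final Tuesday of its month — November 29, 2022 is past the 28th, so '4th Tuesday' doesn't fit.
March 2023 ends with Tuesday March 28, 2023.
Last Tuesday of April 2023: April 25, 2023.
Last Tuesday of May 2023: May 30, 2023.
June 2023 ends with Tuesday June 27, 2023.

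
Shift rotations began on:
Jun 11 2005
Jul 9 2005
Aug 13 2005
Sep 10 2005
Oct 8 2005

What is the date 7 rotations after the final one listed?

These are Saturdays at 28- or 35-day spacing (28, 35, 28, 28).
The pattern: 2nd Saturday of the month.
2nd Saturday of November 2005: Nov 12 2005.
2nd Saturday of December 2005: Dec 10 2005.
January 2006 — 2nd Saturday is Jan 14 2006.
2nd Saturday of February 2006: Feb 11 2006.
2nd Saturday of March 2006: Mar 11 2006.
April 2006 — 2nd Saturday is Apr 8 2006.
2nd Saturday of May 2006: May 13 2006.

May 13 2006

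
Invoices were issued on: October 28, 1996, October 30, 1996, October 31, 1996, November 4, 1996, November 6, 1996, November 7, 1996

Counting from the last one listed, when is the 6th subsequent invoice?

Gaps: 2, 1, 4, 2, 1 days — not constant, but cyclic with period 3.
The events fall on every Monday, Wednesday and Thursday.
The following Monday is November 11, 1996.
Next Wednesday: November 13, 1996.
The following Thursday is November 14, 1996.
The following Monday is November 18, 1996.
Next Wednesday: November 20, 1996.
The following Thursday is November 21, 1996.

November 21, 1996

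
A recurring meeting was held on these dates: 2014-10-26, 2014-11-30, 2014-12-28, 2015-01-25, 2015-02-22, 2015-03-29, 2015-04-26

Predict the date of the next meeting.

2015-05-31

Every date is a Sunday; gaps 35, 28, 28, 28, 35, 28 days.
Each is the last Sunday of its month (at least one falls on the 29th or later, ruling out '4th Sunday').
May 2015 ends with Sunday 2015-05-31.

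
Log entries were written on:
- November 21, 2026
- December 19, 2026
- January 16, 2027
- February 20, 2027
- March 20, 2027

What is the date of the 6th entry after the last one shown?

September 18, 2027

These are Saturdays at 28- or 35-day spacing (28, 28, 35, 28).
The pattern: 3rd Saturday of the month.
April 2027 — 3rd Saturday is April 17, 2027.
3rd Saturday of May 2027: May 15, 2027.
June 2027 — 3rd Saturday is June 19, 2027.
3rd Saturday of July 2027: July 17, 2027.
August 2027 — 3rd Saturday is August 21, 2027.
3rd Saturday of September 2027: September 18, 2027.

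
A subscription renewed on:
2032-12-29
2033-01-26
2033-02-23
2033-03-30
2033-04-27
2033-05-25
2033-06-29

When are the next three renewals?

All Wednesdays; the gaps (28, 28, 35, 28, 28, 35) vary with month length.
This is the last Wednesday of each month.
Last Wednesday of July 2033: 2033-07-27.
August 2033 ends with Wednesday 2033-08-31.
Last Wednesday of September 2033: 2033-09-28.

2033-07-27, 2033-08-31, 2033-09-28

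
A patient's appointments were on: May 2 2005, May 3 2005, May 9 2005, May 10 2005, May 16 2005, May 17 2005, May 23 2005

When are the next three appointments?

May 24 2005, May 30 2005, May 31 2005

Every event lands on a Monday or Tuesday (gaps cycle 1, 6, 1, 6, 1, 6).
So the schedule is: every Monday and Tuesday.
The following Tuesday is May 24 2005.
Next Monday: May 30 2005.
The following Tuesday is May 31 2005.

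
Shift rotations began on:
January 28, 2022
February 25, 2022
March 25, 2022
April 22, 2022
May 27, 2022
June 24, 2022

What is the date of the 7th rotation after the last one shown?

January 27, 2023

These are Fridays at 28- or 35-day spacing (28, 28, 28, 35, 28).
The pattern: 4th Friday of the month.
4th Friday of July 2022: July 22, 2022.
4th Friday of August 2022: August 26, 2022.
September 2022 — 4th Friday is September 23, 2022.
4th Friday of October 2022: October 28, 2022.
November 2022 — 4th Friday is November 25, 2022.
4th Friday of December 2022: December 23, 2022.
4th Friday of January 2023: January 27, 2023.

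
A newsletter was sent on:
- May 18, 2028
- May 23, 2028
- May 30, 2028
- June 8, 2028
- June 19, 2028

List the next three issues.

The spacing grows by 2 each time: 5, 7, 9, 11 days.
Next gap: 13 days. June 19, 2028 + 13 days = July 2, 2028.
Next gap: 15 days. July 2, 2028 + 15 days = July 17, 2028.
Next gap: 17 days. July 17, 2028 + 17 days = August 3, 2028.

July 2, 2028; July 17, 2028; August 3, 2028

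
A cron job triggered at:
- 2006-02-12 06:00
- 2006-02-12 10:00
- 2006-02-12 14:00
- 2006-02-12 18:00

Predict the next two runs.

Spacing: 4, 4, 4 h — constant 4 h.
2006-02-12 18:00 + 4 h = 2006-02-12 22:00.
2006-02-12 22:00 + 4 h = 2006-02-13 02:00.

2006-02-12 22:00, 2006-02-13 02:00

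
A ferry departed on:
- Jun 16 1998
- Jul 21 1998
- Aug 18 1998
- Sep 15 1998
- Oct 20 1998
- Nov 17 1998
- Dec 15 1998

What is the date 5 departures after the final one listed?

Gaps: 35, 28, 28, 35, 28, 28 days — a mix of 28 and 35. Every date is a Tuesday.
Each is the 3rd Tuesday of its month.
3rd Tuesday of January 1999: Jan 19 1999.
3rd Tuesday of February 1999: Feb 16 1999.
March 1999 — 3rd Tuesday is Mar 16 1999.
April 1999 — 3rd Tuesday is Apr 20 1999.
May 1999 — 3rd Tuesday is May 18 1999.

May 18 1999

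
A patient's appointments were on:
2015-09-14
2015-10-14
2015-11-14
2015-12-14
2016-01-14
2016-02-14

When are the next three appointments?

Each date is the 14th; the gaps (30, 31, 30, 31, 31) track the month lengths.
The rule is the 14th of each month.
March 2016: 2016-03-14.
April 2016: 2016-04-14.
Next: May 2016 → 2016-05-14.

2016-03-14, 2016-04-14, 2016-05-14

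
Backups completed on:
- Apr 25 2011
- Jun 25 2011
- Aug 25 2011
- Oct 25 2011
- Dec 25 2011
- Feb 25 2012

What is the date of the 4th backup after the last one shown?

Oct 25 2012

Each date is the 25th; the gaps (61, 61, 61, 61, 62) track the month lengths.
The rule is the 25th of every 2 months.
Next: April 2012 → Apr 25 2012.
Next: June 2012 → Jun 25 2012.
August 2012: Aug 25 2012.
October 2012: Oct 25 2012.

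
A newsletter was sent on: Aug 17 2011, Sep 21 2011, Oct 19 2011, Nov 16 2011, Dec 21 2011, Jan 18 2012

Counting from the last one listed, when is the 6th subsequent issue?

These are Wednesdays at 28- or 35-day spacing (35, 28, 28, 35, 28).
The pattern: 3rd Wednesday of the month.
February 2012 — 3rd Wednesday is Feb 15 2012.
March 2012 — 3rd Wednesday is Mar 21 2012.
3rd Wednesday of April 2012: Apr 18 2012.
3rd Wednesday of May 2012: May 16 2012.
3rd Wednesday of June 2012: Jun 20 2012.
July 2012 — 3rd Wednesday is Jul 18 2012.

Jul 18 2012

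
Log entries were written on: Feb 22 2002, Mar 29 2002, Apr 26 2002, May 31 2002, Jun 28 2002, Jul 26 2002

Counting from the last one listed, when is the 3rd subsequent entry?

All Fridays; the gaps (35, 28, 35, 28, 28) vary with month length.
This is the last Friday of each month.
August 2002 ends with Friday Aug 30 2002.
Last Friday of September 2002: Sep 27 2002.
Last Friday of October 2002: Oct 25 2002.

Oct 25 2002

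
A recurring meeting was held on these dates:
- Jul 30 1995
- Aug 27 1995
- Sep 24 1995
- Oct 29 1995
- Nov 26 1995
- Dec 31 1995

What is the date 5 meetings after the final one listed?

Every date is a Sunday; gaps 28, 28, 35, 28, 35 days.
Each is the last Sunday of its month (at least one falls on the 29th or later, ruling out '4th Sunday').
Last Sunday of January 1996: Jan 28 1996.
Last Sunday of February 1996: Feb 25 1996.
Last Sunday of March 1996: Mar 31 1996.
April 1996 ends with Sunday Apr 28 1996.
May 1996 ends with Sunday May 26 1996.

May 26 1996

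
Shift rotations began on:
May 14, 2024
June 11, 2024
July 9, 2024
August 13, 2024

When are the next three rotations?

Gaps: 28, 28, 35 days — a mix of 28 and 35. Every date is a Tuesday.
Each is the 2nd Tuesday of its month.
September 2024 — 2nd Tuesday is September 10, 2024.
2nd Tuesday of October 2024: October 8, 2024.
November 2024 — 2nd Tuesday is November 12, 2024.

September 10, 2024; October 8, 2024; November 12, 2024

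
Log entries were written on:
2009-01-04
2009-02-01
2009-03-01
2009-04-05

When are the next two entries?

These are Sundays at 28- or 35-day spacing (28, 28, 35).
The pattern: 1st Sunday of the month.
May 2009 — 1st Sunday is 2009-05-03.
June 2009 — 1st Sunday is 2009-06-07.

2009-05-03, 2009-06-07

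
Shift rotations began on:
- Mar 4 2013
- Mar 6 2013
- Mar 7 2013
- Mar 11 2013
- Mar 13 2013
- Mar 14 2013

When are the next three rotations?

Mar 18 2013, Mar 20 2013, Mar 21 2013

Gaps: 2, 1, 4, 2, 1 days — not constant, but cyclic with period 3.
The events fall on every Monday, Wednesday and Thursday.
The following Monday is Mar 18 2013.
The following Wednesday is Mar 20 2013.
Next Thursday: Mar 21 2013.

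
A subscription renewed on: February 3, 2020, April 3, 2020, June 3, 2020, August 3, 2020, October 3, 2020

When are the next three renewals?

December 3, 2020; February 3, 2021; April 3, 2021

Gaps: 60, 61, 61, 61 days — not constant. Every event is on the 3rd of the month.
Pattern: the 3rd of every 2 months.
Next: December 2020 → December 3, 2020.
February 2021: February 3, 2021.
April 2021: April 3, 2021.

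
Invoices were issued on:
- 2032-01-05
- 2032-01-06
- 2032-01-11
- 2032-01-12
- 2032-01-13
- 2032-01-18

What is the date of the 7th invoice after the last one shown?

2032-02-02

Gaps: 1, 5, 1, 1, 5 days — not constant, but cyclic with period 3.
The events fall on every Monday, Tuesday and Sunday.
The following Monday is 2032-01-19.
The following Tuesday is 2032-01-20.
Next Sunday: 2032-01-25.
Next Monday: 2032-01-26.
The following Tuesday is 2032-01-27.
Next Sunday: 2032-02-01.
The following Monday is 2032-02-02.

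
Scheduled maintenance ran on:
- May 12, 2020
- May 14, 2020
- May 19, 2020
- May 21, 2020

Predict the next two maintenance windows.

May 26, 2020; May 28, 2020

Every event lands on a Tuesday or Thursday (gaps cycle 2, 5, 2).
So the schedule is: every Tuesday and Thursday.
Next Tuesday: May 26, 2020.
The following Thursday is May 28, 2020.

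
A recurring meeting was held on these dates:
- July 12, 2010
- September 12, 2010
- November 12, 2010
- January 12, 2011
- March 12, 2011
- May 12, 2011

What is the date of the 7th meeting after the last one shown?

Each date is the 12th; the gaps (62, 61, 61, 59, 61) track the month lengths.
The rule is the 12th of every 2 months.
Next: July 2011 → July 12, 2011.
September 2011: September 12, 2011.
Next: November 2011 → November 12, 2011.
January 2012: January 12, 2012.
March 2012: March 12, 2012.
May 2012: May 12, 2012.
July 2012: July 12, 2012.

July 12, 2012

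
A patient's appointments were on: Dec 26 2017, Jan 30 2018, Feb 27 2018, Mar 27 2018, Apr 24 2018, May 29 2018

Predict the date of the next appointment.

Jun 26 2018

Every date is a Tuesday; gaps 35, 28, 28, 28, 35 days.
Each is the last Tuesday of its month (at least one falls on the 29th or later, ruling out '4th Tuesday').
Last Tuesday of June 2018: Jun 26 2018.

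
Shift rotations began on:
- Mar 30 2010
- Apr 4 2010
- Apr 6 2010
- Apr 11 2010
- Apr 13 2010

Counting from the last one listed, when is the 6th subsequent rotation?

The gap pattern 5, 2, 5, 2 repeats every 2 events.
These are the Tuesdays and Sundays of each week.
Next Sunday: Apr 18 2010.
The following Tuesday is Apr 20 2010.
Next Sunday: Apr 25 2010.
The following Tuesday is Apr 27 2010.
Next Sunday: May 2 2010.
The following Tuesday is May 4 2010.

May 4 2010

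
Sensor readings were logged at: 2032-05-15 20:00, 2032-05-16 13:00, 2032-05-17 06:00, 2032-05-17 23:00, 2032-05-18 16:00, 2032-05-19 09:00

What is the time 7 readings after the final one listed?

Spacing: 17, 17, 17, 17, 17 h — constant 17 h.
2032-05-19 09:00 + 17 h = 2032-05-20 02:00.
2032-05-20 02:00 + 17 h = 2032-05-20 19:00.
2032-05-20 19:00 + 17 h = 2032-05-21 12:00.
2032-05-21 12:00 + 17 h = 2032-05-22 05:00.
2032-05-22 05:00 + 17 h = 2032-05-22 22:00.
2032-05-22 22:00 + 17 h = 2032-05-23 15:00.
2032-05-23 15:00 + 17 h = 2032-05-24 08:00.

2032-05-24 08:00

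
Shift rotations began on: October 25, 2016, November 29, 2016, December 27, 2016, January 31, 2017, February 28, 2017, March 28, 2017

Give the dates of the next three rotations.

April 25, 2017; May 30, 2017; June 27, 2017

All Tuesdays; the gaps (35, 28, 35, 28, 28) vary with month length.
This is the last Tuesday of each month.
April 2017 ends with Tuesday April 25, 2017.
May 2017 ends with Tuesday May 30, 2017.
Last Tuesday of June 2017: June 27, 2017.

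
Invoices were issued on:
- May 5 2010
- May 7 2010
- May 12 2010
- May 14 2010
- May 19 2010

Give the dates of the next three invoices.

The gap pattern 2, 5, 2, 5 repeats every 2 events.
These are the Wednesdays and Fridays of each week.
The following Friday is May 21 2010.
The following Wednesday is May 26 2010.
The following Friday is May 28 2010.

May 21 2010, May 26 2010, May 28 2010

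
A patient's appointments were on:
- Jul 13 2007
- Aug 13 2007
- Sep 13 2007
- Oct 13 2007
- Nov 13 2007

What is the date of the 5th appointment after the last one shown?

Apr 13 2008

The day-of-month is always 13 (31, 31, 30, 31 days between events).
So this recurs on the 13th of each month.
Next: December 2007 → Dec 13 2007.
January 2008: Jan 13 2008.
February 2008: Feb 13 2008.
Next: March 2008 → Mar 13 2008.
Next: April 2008 → Apr 13 2008.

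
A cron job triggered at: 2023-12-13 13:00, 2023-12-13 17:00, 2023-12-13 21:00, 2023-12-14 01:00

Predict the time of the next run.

2023-12-14 05:00

The interval is a steady 4 hours (4, 4, 4).
2023-12-14 01:00 + 4 h = 2023-12-14 05:00.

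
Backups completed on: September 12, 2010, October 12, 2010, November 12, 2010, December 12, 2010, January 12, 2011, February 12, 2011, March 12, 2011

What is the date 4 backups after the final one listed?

The day-of-month is always 12 (30, 31, 30, 31, 31, 28 days between events).
So this recurs on the 12th of each month.
April 2011: April 12, 2011.
Next: May 2011 → May 12, 2011.
June 2011: June 12, 2011.
Next: July 2011 → July 12, 2011.

July 12, 2011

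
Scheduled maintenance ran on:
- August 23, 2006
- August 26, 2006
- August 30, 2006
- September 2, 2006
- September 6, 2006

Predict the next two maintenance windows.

Every event lands on a Wednesday or Saturday (gaps cycle 3, 4, 3, 4).
So the schedule is: every Wednesday and Saturday.
The following Saturday is September 9, 2006.
The following Wednesday is September 13, 2006.

September 9, 2006; September 13, 2006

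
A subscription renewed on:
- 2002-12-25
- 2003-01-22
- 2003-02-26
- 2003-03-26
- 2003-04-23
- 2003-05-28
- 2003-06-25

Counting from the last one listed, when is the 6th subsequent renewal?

2003-12-24

These are Wednesdays at 28- or 35-day spacing (28, 35, 28, 28, 35, 28).
The pattern: 4th Wednesday of the month.
July 2003 — 4th Wednesday is 2003-07-23.
August 2003 — 4th Wednesday is 2003-08-27.
September 2003 — 4th Wednesday is 2003-09-24.
October 2003 — 4th Wednesday is 2003-10-22.
4th Wednesday of November 2003: 2003-11-26.
December 2003 — 4th Wednesday is 2003-12-24.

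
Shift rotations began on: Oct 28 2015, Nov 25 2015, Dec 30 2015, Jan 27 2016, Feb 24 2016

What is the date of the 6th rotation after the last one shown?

Aug 31 2016

Every date is a Wednesday; gaps 28, 35, 28, 28 days.
Each is the last Wednesday of its month (at least one falls on the 29th or later, ruling out '4th Wednesday').
Last Wednesday of March 2016: Mar 30 2016.
Last Wednesday of April 2016: Apr 27 2016.
May 2016 ends with Wednesday May 25 2016.
Last Wednesday of June 2016: Jun 29 2016.
July 2016 ends with Wednesday Jul 27 2016.
Last Wednesday of August 2016: Aug 31 2016.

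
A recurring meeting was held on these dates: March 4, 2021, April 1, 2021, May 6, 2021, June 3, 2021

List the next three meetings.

These are Thursdays at 28- or 35-day spacing (28, 35, 28).
The pattern: 1st Thursday of the month.
1st Thursday of July 2021: July 1, 2021.
August 2021 — 1st Thursday is August 5, 2021.
September 2021 — 1st Thursday is September 2, 2021.

July 1, 2021; August 5, 2021; September 2, 2021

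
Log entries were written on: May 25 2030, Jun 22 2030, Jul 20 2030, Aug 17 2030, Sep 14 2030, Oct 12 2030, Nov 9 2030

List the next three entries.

Dec 7 2030, Jan 4 2031, Feb 1 2031

Every event comes 28 days after the last (28, 28, 28, 28, 28, 28).
Nov 9 2030 + 28 days = Dec 7 2030.
Dec 7 2030 + 28 days = Jan 4 2031.
Jan 4 2031 + 28 days = Feb 1 2031.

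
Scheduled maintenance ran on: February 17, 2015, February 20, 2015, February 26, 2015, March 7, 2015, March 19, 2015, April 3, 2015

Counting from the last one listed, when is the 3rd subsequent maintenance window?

June 5, 2015

Intervals are 3, 6, 9, 12, 15 days — an arithmetic progression with common difference 3.
Next gap: 18 days. April 3, 2015 + 18 days = April 21, 2015.
Next gap: 21 days. April 21, 2015 + 21 days = May 12, 2015.
Next gap: 24 days. May 12, 2015 + 24 days = June 5, 2015.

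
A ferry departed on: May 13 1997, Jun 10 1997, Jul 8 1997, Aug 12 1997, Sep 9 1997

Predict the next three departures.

Oct 14 1997, Nov 11 1997, Dec 9 1997

All dates are Tuesdays, 28, 28, 35, 28 days apart.
Specifically, the 2nd Tuesday of each month.
October 1997 — 2nd Tuesday is Oct 14 1997.
November 1997 — 2nd Tuesday is Nov 11 1997.
December 1997 — 2nd Tuesday is Dec 9 1997.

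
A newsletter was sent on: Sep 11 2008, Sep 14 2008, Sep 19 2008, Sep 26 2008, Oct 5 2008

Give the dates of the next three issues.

Oct 16 2008, Oct 29 2008, Nov 13 2008

The spacing grows by 2 each time: 3, 5, 7, 9 days.
Next gap: 11 days. Oct 5 2008 + 11 days = Oct 16 2008.
Next gap: 13 days. Oct 16 2008 + 13 days = Oct 29 2008.
Next gap: 15 days. Oct 29 2008 + 15 days = Nov 13 2008.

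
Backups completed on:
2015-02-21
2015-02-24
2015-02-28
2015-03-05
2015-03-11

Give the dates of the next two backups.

Gaps: 3, 4, 5, 6 days — each gap is 1 larger than the previous one.
Next gap: 7 days. 2015-03-11 + 7 days = 2015-03-18.
Next gap: 8 days. 2015-03-18 + 8 days = 2015-03-26.

2015-03-18, 2015-03-26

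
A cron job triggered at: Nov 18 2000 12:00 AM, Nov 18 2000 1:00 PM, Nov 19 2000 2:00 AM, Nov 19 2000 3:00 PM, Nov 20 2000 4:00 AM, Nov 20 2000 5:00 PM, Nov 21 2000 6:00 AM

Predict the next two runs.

Nov 21 2000 7:00 PM, Nov 22 2000 8:00 AM

Gaps: 13, 13, 13, 13, 13, 13 hours — each event is 13 hours after the previous one.
Nov 21 2000 6:00 AM + 13 h = Nov 21 2000 7:00 PM.
Nov 21 2000 7:00 PM + 13 h = Nov 22 2000 8:00 AM.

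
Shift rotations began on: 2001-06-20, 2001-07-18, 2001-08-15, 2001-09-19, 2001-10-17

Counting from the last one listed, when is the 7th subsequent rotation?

2002-05-15

Gaps: 28, 28, 35, 28 days — a mix of 28 and 35. Every date is a Wednesday.
Each is the 3rd Wednesday of its month.
3rd Wednesday of November 2001: 2001-11-21.
3rd Wednesday of December 2001: 2001-12-19.
January 2002 — 3rd Wednesday is 2002-01-16.
February 2002 — 3rd Wednesday is 2002-02-20.
3rd Wednesday of March 2002: 2002-03-20.
April 2002 — 3rd Wednesday is 2002-04-17.
May 2002 — 3rd Wednesday is 2002-05-15.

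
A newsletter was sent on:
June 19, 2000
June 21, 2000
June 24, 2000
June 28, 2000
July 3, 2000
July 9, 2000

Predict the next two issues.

July 16, 2000; July 24, 2000

Gaps: 2, 3, 4, 5, 6 days — each gap is 1 larger than the previous one.
Next gap: 7 days. July 9, 2000 + 7 days = July 16, 2000.
Next gap: 8 days. July 16, 2000 + 8 days = July 24, 2000.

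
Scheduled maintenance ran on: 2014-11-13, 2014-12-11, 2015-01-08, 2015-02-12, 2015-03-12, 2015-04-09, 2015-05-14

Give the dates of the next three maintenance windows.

2015-06-11, 2015-07-09, 2015-08-13

Gaps: 28, 28, 35, 28, 28, 35 days — a mix of 28 and 35. Every date is a Thursday.
Each is the 2nd Thursday of its month.
June 2015 — 2nd Thursday is 2015-06-11.
2nd Thursday of July 2015: 2015-07-09.
2nd Thursday of August 2015: 2015-08-13.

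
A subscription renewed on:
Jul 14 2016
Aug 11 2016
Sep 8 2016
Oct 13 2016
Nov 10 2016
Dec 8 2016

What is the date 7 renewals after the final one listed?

Gaps: 28, 28, 35, 28, 28 days — a mix of 28 and 35. Every date is a Thursday.
Each is the 2nd Thursday of its month.
January 2017 — 2nd Thursday is Jan 12 2017.
2nd Thursday of February 2017: Feb 9 2017.
March 2017 — 2nd Thursday is Mar 9 2017.
2nd Thursday of April 2017: Apr 13 2017.
2nd Thursday of May 2017: May 11 2017.
June 2017 — 2nd Thursday is Jun 8 2017.
July 2017 — 2nd Thursday is Jul 13 2017.

Jul 13 2017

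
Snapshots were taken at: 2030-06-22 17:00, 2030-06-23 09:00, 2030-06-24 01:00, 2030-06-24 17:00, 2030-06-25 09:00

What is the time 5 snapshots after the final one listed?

2030-06-28 17:00

Gaps: 16, 16, 16, 16 hours — each event is 16 hours after the previous one.
2030-06-25 09:00 + 16 h = 2030-06-26 01:00.
2030-06-26 01:00 + 16 h = 2030-06-26 17:00.
2030-06-26 17:00 + 16 h = 2030-06-27 09:00.
2030-06-27 09:00 + 16 h = 2030-06-28 01:00.
2030-06-28 01:00 + 16 h = 2030-06-28 17:00.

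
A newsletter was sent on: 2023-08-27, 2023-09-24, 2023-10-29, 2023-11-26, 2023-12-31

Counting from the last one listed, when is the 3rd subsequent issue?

All Sundays; the gaps (28, 35, 28, 35) vary with month length.
This is the last Sunday of each month.
January 2024 ends with Sunday 2024-01-28.
Last Sunday of February 2024: 2024-02-25.
March 2024 ends with Sunday 2024-03-31.

2024-03-31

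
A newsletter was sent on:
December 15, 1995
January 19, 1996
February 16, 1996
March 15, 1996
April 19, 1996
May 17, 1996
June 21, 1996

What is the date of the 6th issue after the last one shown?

These are Fridays at 28- or 35-day spacing (35, 28, 28, 35, 28, 35).
The pattern: 3rd Friday of the month.
3rd Friday of July 1996: July 19, 1996.
3rd Friday of August 1996: August 16, 1996.
3rd Friday of September 1996: September 20, 1996.
October 1996 — 3rd Friday is October 18, 1996.
November 1996 — 3rd Friday is November 15, 1996.
3rd Friday of December 1996: December 20, 1996.

December 20, 1996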